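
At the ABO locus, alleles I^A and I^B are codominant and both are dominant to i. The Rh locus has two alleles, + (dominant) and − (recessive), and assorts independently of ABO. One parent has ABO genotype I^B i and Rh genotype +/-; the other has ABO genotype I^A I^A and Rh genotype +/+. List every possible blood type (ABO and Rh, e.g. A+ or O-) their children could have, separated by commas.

A+, AB+

Gametes from I^B i × I^A I^A give offspring ABO genotypes I^A I^B, I^A i, i.e. phenotypes A, AB.
Rh cross +/- × +/+ → phenotypes Rh+.
Combining independently: A+, AB+.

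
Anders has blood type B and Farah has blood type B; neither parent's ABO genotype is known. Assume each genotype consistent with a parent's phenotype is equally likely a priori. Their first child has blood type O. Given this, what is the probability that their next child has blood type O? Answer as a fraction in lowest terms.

1/4

Possible genotypes: Anders ∈ {I^B I^B, I^B i}; Farah ∈ {I^B I^B, I^B i}.
Weight each parental genotype pair by prior × P(type-O child):
  I^B i × I^B i: posterior weight 1; P(next child type O) = 1/4.
Weighted sum = 1/4.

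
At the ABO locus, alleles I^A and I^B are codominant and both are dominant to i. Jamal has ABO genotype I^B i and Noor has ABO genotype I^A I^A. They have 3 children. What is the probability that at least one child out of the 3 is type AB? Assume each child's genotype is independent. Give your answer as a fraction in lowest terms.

ABO cross I^B i × I^A I^A → 1/2 A, 1/2 AB.
So P(type AB) = 1/2 per child.
P(none) = (1/2)^3 = 1/8; P(at least one) = 1 − 1/8 = 7/8.

7/8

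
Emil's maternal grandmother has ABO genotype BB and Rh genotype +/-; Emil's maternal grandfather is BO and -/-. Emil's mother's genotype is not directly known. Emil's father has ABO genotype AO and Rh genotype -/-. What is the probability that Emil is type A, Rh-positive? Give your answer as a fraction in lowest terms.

Emil's mother's ABO genotype from BB × BO: 1/2 BB, 1/2 BO.
Crossing each possibility with the father AO and summing P(type A): 1/2·0 + 1/2·1/4 = 1/8.
Similarly for Rh via the mother's Rh distribution: P(Rh+) = 1/4.
Independent loci: 1/8 × 1/4 = 1/32.

1/32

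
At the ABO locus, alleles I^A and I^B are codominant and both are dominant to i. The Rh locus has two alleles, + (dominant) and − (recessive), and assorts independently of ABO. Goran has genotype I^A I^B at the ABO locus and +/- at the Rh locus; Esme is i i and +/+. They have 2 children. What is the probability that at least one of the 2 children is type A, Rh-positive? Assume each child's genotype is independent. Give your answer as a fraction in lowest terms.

3/4

ABO cross I^A I^B × i i → 1/2 A, 1/2 B.
Rh cross +/- × +/+ → 1 Rh+; so P(type A, Rh-positive) = 1/2 × 1 = 1/2 per child.
P(none) = (1/2)^2 = 1/4; P(at least one) = 1 − 1/4 = 3/4.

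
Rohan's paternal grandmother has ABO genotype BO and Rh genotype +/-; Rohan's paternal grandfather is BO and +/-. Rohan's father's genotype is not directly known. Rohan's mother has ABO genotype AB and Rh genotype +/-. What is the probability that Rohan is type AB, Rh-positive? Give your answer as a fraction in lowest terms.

Rohan's father's ABO genotype from BO × BO: 1/4 BB, 1/2 BO, 1/4 OO.
Crossing each possibility with the mother AB and summing P(type AB): 1/4·1/2 + 1/2·1/4 + 1/4·0 = 1/4.
Similarly for Rh via the father's Rh distribution: P(Rh+) = 3/4.
Independent loci: 1/4 × 3/4 = 3/16.

3/16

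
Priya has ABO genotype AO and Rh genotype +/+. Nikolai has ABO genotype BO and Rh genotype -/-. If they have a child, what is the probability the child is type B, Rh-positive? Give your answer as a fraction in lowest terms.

ABO cross AO × BO → offspring phenotypes: 1/4 O, 1/4 A, 1/4 B, 1/4 AB.
Rh cross +/+ × -/- → 1 Rh+.
Independent loci: P(type B, Rh-positive) = 1/4 × 1 = 1/4.

1/4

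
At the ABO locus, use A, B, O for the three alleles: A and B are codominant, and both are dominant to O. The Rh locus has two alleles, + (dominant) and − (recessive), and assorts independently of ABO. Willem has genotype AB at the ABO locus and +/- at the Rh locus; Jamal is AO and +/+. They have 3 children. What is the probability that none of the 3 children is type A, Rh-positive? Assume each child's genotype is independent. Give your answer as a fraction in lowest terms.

1/8

ABO cross AB × AO → 1/2 A, 1/4 B, 1/4 AB.
Rh cross +/- × +/+ → 1 Rh+; so P(type A, Rh-positive) = 1/2 × 1 = 1/2 per child.
P(not type A, Rh-positive) = 1/2 for one child; (1/2)^3 = 1/8.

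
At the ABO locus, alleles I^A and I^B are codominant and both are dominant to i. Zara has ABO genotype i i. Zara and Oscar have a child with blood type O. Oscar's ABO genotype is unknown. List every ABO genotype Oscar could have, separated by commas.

I^A i, I^B i, i i

For each candidate genotype of Oscar, check whether crossing it with i i can produce every observed child phenotype.
  I^A I^A → possible child types {A} ✗
  I^A I^B → possible child types {A, B} ✗
  I^A i → possible child types {O, A} ✓
  I^B I^B → possible child types {B} ✗
  I^B i → possible child types {O, B} ✓
  i i → possible child types {O} ✓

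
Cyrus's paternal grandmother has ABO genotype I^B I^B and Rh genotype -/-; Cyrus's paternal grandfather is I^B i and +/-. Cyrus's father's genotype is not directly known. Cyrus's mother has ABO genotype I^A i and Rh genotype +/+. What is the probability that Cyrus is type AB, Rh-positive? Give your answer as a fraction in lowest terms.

3/8

Cyrus's father's ABO genotype from I^B I^B × I^B i: 1/2 I^B I^B, 1/2 I^B i.
Crossing each possibility with the mother I^A i and summing P(type AB): 1/2·1/2 + 1/2·1/4 = 3/8.
Similarly for Rh via the father's Rh distribution: P(Rh+) = 1.
Independent loci: 3/8 × 1 = 3/8.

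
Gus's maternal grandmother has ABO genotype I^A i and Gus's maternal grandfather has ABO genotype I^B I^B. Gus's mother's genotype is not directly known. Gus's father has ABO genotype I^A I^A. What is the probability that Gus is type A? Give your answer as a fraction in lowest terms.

Gus's mother's ABO genotype from I^A i × I^B I^B: 1/2 I^A I^B, 1/2 I^B i.
Crossing each possibility with the father I^A I^A and summing P(type A): 1/2·1/2 + 1/2·1/2 = 1/2.

1/2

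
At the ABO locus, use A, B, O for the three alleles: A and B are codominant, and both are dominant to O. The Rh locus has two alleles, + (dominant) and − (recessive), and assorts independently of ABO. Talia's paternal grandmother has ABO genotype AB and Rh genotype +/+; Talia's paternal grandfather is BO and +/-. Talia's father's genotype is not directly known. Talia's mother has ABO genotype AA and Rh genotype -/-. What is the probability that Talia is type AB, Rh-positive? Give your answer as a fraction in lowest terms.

3/8

Talia's father's ABO genotype from AB × BO: 1/4 AB, 1/4 AO, 1/4 BB, 1/4 BO.
Crossing each possibility with the mother AA and summing P(type AB): 1/4·1/2 + 1/4·0 + 1/4·1 + 1/4·1/2 = 1/2.
Similarly for Rh via the father's Rh distribution: P(Rh+) = 3/4.
Independent loci: 1/2 × 3/4 = 3/8.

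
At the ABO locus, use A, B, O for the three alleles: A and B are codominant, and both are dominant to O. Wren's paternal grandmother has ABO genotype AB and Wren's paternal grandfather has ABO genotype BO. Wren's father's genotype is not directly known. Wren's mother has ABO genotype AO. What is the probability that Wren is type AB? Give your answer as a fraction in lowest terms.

Wren's father's ABO genotype from AB × BO: 1/4 AB, 1/4 AO, 1/4 BB, 1/4 BO.
Crossing each possibility with the mother AO and summing P(type AB): 1/4·1/4 + 1/4·0 + 1/4·1/2 + 1/4·1/4 = 1/4.

1/4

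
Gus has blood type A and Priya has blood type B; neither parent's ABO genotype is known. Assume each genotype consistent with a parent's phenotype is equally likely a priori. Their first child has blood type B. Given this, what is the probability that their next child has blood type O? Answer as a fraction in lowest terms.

1/12

Possible genotypes: Gus ∈ {I^A I^A, I^A i}; Priya ∈ {I^B I^B, I^B i}.
Weight each parental genotype pair by prior × P(type-B child):
  I^A i × I^B I^B: posterior weight 2/3; P(next child type O) = 0.
  I^A i × I^B i: posterior weight 1/3; P(next child type O) = 1/4.
Weighted sum = 1/12.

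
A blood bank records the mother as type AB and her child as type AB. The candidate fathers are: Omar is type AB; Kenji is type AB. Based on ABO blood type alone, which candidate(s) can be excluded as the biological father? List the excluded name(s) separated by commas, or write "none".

none

A candidate is excluded only if no genotype consistent with his phenotype could produce a type AB child with a type AB mother.
Every candidate has at least one consistent genotype combination, so none can be excluded.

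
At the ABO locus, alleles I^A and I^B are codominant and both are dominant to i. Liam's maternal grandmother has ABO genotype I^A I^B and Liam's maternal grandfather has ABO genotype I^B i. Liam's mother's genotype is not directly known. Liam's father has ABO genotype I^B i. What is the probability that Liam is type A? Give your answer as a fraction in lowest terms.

1/8

Liam's mother's ABO genotype from I^A I^B × I^B i: 1/4 I^A I^B, 1/4 I^A i, 1/4 I^B I^B, 1/4 I^B i.
Crossing each possibility with the father I^B i and summing P(type A): 1/4·1/4 + 1/4·1/4 + 1/4·0 + 1/4·0 = 1/8.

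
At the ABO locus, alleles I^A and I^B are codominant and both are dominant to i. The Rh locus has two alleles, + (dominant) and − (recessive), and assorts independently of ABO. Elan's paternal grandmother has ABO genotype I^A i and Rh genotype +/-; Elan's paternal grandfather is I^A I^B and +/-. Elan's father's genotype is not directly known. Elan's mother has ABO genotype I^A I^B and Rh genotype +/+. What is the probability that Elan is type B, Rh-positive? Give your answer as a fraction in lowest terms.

Elan's father's ABO genotype from I^A i × I^A I^B: 1/4 I^A I^A, 1/4 I^A I^B, 1/4 I^A i, 1/4 I^B i.
Crossing each possibility with the mother I^A I^B and summing P(type B): 1/4·0 + 1/4·1/4 + 1/4·1/4 + 1/4·1/2 = 1/4.
Similarly for Rh via the father's Rh distribution: P(Rh+) = 1.
Independent loci: 1/4 × 1 = 1/4.

1/4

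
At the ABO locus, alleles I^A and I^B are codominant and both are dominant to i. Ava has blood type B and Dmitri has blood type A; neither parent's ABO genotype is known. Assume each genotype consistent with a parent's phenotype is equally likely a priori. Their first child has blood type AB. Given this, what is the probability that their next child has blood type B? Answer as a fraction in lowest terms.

5/36

Possible genotypes: Ava ∈ {I^B I^B, I^B i}; Dmitri ∈ {I^A I^A, I^A i}.
Weight each parental genotype pair by prior × P(type-AB child):
  I^B I^B × I^A I^A: posterior weight 4/9; P(next child type B) = 0.
  I^B I^B × I^A i: posterior weight 2/9; P(next child type B) = 1/2.
  I^B i × I^A I^A: posterior weight 2/9; P(next child type B) = 0.
  I^B i × I^A i: posterior weight 1/9; P(next child type B) = 1/4.
Weighted sum = 5/36.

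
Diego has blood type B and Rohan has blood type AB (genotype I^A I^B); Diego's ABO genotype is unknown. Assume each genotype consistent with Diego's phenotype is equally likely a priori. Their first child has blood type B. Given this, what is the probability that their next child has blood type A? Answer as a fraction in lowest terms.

1/8

Possible genotypes: Diego ∈ {I^B I^B, I^B i}; Rohan ∈ {I^A I^B}.
Weight each parental genotype pair by prior × P(type-B child):
  I^B I^B × I^A I^B: posterior weight 1/2; P(next child type A) = 0.
  I^B i × I^A I^B: posterior weight 1/2; P(next child type A) = 1/4.
Weighted sum = 1/8.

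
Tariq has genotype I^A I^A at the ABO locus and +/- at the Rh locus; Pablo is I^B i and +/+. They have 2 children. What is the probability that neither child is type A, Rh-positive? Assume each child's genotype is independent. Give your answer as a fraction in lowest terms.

1/4

ABO cross I^A I^A × I^B i → 1/2 A, 1/2 AB.
Rh cross +/- × +/+ → 1 Rh+; so P(type A, Rh-positive) = 1/2 × 1 = 1/2 per child.
P(not type A, Rh-positive) = 1/2 for one child; (1/2)^2 = 1/4.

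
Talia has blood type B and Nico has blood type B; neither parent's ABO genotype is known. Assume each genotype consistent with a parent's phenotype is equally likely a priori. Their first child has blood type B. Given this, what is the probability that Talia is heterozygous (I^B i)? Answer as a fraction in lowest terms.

7/15

Possible genotypes: Talia ∈ {I^B I^B, I^B i}; Nico ∈ {I^B I^B, I^B i}.
Weight each parental genotype pair by prior × P(type-B child):
  I^B I^B × I^B I^B: posterior weight 4/15.
  I^B I^B × I^B i: posterior weight 4/15.
  I^B i × I^B I^B: posterior weight 4/15.
  I^B i × I^B i: posterior weight 1/5.
Sum the posterior weight over pairs where Talia is I^B i: 7/15.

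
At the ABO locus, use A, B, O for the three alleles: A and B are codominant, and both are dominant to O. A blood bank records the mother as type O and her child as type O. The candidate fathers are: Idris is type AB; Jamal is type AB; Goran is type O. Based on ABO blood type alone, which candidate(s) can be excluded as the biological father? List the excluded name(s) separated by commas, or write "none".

A candidate is excluded only if no genotype consistent with his phenotype could produce a type O child with a type O mother.
Idris (type AB): no genotype consistent with that phenotype can produce a type-O child with a type-O mother.
Jamal (type AB): no genotype consistent with that phenotype can produce a type-O child with a type-O mother.

Idris, Jamal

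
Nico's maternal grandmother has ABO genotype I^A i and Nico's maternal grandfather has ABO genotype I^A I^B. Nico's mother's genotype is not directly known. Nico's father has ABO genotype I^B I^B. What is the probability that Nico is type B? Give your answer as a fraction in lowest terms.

Nico's mother's ABO genotype from I^A i × I^A I^B: 1/4 I^A I^A, 1/4 I^A I^B, 1/4 I^A i, 1/4 I^B i.
Crossing each possibility with the father I^B I^B and summing P(type B): 1/4·0 + 1/4·1/2 + 1/4·1/2 + 1/4·1 = 1/2.

1/2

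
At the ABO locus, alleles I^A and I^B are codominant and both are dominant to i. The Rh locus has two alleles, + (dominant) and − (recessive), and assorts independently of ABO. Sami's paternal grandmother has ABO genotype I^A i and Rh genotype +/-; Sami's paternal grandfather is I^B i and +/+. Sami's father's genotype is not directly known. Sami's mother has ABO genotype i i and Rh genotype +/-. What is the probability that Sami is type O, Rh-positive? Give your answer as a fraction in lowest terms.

7/16

Sami's father's ABO genotype from I^A i × I^B i: 1/4 I^A I^B, 1/4 I^A i, 1/4 I^B i, 1/4 i i.
Crossing each possibility with the mother i i and summing P(type O): 1/4·0 + 1/4·1/2 + 1/4·1/2 + 1/4·1 = 1/2.
Similarly for Rh via the father's Rh distribution: P(Rh+) = 7/8.
Independent loci: 1/2 × 7/8 = 7/16.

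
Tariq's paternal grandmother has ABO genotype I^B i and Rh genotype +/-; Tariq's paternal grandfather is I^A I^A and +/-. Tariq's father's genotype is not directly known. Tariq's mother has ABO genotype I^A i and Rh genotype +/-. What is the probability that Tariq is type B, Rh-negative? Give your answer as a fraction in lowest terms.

1/32

Tariq's father's ABO genotype from I^B i × I^A I^A: 1/2 I^A I^B, 1/2 I^A i.
Crossing each possibility with the mother I^A i and summing P(type B): 1/2·1/4 + 1/2·0 = 1/8.
Similarly for Rh via the father's Rh distribution: P(Rh-) = 1/4.
Independent loci: 1/8 × 1/4 = 1/32.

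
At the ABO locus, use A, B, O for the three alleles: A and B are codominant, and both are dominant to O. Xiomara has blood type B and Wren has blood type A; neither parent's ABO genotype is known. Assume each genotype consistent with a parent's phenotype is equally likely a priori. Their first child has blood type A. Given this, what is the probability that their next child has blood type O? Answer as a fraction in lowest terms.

1/12

Possible genotypes: Xiomara ∈ {BB, BO}; Wren ∈ {AA, AO}.
Weight each parental genotype pair by prior × P(type-A child):
  BO × AA: posterior weight 2/3; P(next child type O) = 0.
  BO × AO: posterior weight 1/3; P(next child type O) = 1/4.
Weighted sum = 1/12.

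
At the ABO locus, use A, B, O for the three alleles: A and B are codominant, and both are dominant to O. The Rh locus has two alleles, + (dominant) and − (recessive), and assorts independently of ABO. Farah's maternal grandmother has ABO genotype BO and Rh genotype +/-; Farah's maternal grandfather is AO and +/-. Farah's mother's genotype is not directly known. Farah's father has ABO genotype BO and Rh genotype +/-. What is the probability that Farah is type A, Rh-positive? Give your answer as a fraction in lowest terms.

3/32

Farah's mother's ABO genotype from BO × AO: 1/4 AB, 1/4 AO, 1/4 BO, 1/4 OO.
Crossing each possibility with the father BO and summing P(type A): 1/4·1/4 + 1/4·1/4 + 1/4·0 + 1/4·0 = 1/8.
Similarly for Rh via the mother's Rh distribution: P(Rh+) = 3/4.
Independent loci: 1/8 × 3/4 = 3/32.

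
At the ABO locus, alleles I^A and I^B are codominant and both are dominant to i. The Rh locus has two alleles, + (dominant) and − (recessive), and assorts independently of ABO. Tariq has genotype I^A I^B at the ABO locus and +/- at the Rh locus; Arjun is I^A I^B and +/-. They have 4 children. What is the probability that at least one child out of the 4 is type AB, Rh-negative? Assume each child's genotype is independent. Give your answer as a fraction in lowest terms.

ABO cross I^A I^B × I^A I^B → 1/4 A, 1/4 B, 1/2 AB.
Rh cross +/- × +/- → 3/4 Rh+, 1/4 Rh-; so P(type AB, Rh-negative) = 1/2 × 1/4 = 1/8 per child.
P(none) = (7/8)^4 = 2401/4096; P(at least one) = 1 − 2401/4096 = 1695/4096.

1695/4096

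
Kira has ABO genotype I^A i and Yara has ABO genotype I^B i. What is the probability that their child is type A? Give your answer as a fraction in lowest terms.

ABO cross I^A i × I^B i → offspring phenotypes: 1/4 O, 1/4 A, 1/4 B, 1/4 AB.
So P(type A) = 1/4.

1/4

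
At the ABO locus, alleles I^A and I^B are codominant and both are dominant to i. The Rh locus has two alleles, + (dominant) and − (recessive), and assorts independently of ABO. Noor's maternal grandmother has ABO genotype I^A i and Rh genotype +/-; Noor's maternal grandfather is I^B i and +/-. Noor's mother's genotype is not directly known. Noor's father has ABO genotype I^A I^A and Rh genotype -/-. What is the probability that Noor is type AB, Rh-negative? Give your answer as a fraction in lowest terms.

Noor's mother's ABO genotype from I^A i × I^B i: 1/4 I^A I^B, 1/4 I^A i, 1/4 I^B i, 1/4 i i.
Crossing each possibility with the father I^A I^A and summing P(type AB): 1/4·1/2 + 1/4·0 + 1/4·1/2 + 1/4·0 = 1/4.
Similarly for Rh via the mother's Rh distribution: P(Rh-) = 1/2.
Independent loci: 1/4 × 1/2 = 1/8.

1/8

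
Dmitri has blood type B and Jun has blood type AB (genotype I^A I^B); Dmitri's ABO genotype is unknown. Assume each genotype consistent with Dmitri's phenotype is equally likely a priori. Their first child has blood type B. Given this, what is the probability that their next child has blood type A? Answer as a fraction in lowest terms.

1/8

Possible genotypes: Dmitri ∈ {I^B I^B, I^B i}; Jun ∈ {I^A I^B}.
Weight each parental genotype pair by prior × P(type-B child):
  I^B I^B × I^A I^B: posterior weight 1/2; P(next child type A) = 0.
  I^B i × I^A I^B: posterior weight 1/2; P(next child type A) = 1/4.
Weighted sum = 1/8.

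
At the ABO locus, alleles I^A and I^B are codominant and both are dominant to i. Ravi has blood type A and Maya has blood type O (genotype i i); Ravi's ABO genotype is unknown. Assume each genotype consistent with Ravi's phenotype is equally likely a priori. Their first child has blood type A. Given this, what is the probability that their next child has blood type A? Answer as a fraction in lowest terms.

5/6

Possible genotypes: Ravi ∈ {I^A I^A, I^A i}; Maya ∈ {i i}.
Weight each parental genotype pair by prior × P(type-A child):
  I^A I^A × i i: posterior weight 2/3; P(next child type A) = 1.
  I^A i × i i: posterior weight 1/3; P(next child type A) = 1/2.
Weighted sum = 5/6.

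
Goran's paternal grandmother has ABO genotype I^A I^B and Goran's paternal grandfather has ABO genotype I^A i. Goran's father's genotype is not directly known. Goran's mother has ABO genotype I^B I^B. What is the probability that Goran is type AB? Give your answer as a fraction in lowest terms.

1/2

Goran's father's ABO genotype from I^A I^B × I^A i: 1/4 I^A I^A, 1/4 I^A I^B, 1/4 I^A i, 1/4 I^B i.
Crossing each possibility with the mother I^B I^B and summing P(type AB): 1/4·1 + 1/4·1/2 + 1/4·1/2 + 1/4·0 = 1/2.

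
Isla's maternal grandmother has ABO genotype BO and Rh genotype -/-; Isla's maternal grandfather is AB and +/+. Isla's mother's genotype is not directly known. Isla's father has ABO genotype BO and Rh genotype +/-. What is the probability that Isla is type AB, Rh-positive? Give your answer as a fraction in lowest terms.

Isla's mother's ABO genotype from BO × AB: 1/4 AB, 1/4 AO, 1/4 BB, 1/4 BO.
Crossing each possibility with the father BO and summing P(type AB): 1/4·1/4 + 1/4·1/4 + 1/4·0 + 1/4·0 = 1/8.
Similarly for Rh via the mother's Rh distribution: P(Rh+) = 3/4.
Independent loci: 1/8 × 3/4 = 3/32.

3/32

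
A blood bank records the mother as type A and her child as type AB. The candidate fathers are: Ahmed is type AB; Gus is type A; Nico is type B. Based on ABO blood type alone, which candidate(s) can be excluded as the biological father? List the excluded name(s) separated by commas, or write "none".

Gus

A candidate is excluded only if no genotype consistent with his phenotype could produce a type AB child with a type A mother.
Gus (type A): no genotype consistent with that phenotype can produce a type-AB child with a type-A mother.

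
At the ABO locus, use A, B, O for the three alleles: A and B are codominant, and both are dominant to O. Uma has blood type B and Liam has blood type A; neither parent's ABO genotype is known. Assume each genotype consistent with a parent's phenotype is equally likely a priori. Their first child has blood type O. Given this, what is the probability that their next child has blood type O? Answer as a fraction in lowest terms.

1/4

Possible genotypes: Uma ∈ {BB, BO}; Liam ∈ {AA, AO}.
Weight each parental genotype pair by prior × P(type-O child):
  BO × AO: posterior weight 1; P(next child type O) = 1/4.
Weighted sum = 1/4.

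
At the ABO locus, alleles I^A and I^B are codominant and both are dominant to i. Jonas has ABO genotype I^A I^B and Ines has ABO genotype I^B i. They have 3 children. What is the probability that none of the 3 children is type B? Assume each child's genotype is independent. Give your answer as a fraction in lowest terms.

ABO cross I^A I^B × I^B i → 1/4 A, 1/2 B, 1/4 AB.
So P(type B) = 1/2 per child.
P(not type B) = 1/2 for one child; (1/2)^3 = 1/8.

1/8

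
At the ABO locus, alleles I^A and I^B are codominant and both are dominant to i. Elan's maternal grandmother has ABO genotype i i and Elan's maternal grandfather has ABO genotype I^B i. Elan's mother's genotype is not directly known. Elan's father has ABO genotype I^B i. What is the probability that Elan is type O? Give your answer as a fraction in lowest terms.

Elan's mother's ABO genotype from i i × I^B i: 1/2 I^B i, 1/2 i i.
Crossing each possibility with the father I^B i and summing P(type O): 1/2·1/4 + 1/2·1/2 = 3/8.

3/8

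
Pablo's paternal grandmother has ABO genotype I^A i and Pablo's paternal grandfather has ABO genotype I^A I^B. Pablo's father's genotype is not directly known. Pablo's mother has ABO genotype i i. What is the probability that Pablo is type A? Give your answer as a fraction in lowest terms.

1/2

Pablo's father's ABO genotype from I^A i × I^A I^B: 1/4 I^A I^A, 1/4 I^A I^B, 1/4 I^A i, 1/4 I^B i.
Crossing each possibility with the mother i i and summing P(type A): 1/4·1 + 1/4·1/2 + 1/4·1/2 + 1/4·0 = 1/2.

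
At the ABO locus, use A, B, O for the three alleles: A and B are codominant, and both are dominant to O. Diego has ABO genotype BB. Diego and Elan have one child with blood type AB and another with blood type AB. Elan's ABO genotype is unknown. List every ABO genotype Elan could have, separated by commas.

AA, AB, AO

For each candidate genotype of Elan, check whether crossing it with BB can produce every observed child phenotype.
  AA → possible child types {AB} ✓
  AB → possible child types {B, AB} ✓
  AO → possible child types {B, AB} ✓
  BB → possible child types {B} ✗
  BO → possible child types {B} ✗
  OO → possible child types {B} ✗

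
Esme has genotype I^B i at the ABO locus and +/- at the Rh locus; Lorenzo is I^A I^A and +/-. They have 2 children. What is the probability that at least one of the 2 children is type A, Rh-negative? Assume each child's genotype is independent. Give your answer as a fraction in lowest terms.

ABO cross I^B i × I^A I^A → 1/2 A, 1/2 AB.
Rh cross +/- × +/- → 3/4 Rh+, 1/4 Rh-; so P(type A, Rh-negative) = 1/2 × 1/4 = 1/8 per child.
P(none) = (7/8)^2 = 49/64; P(at least one) = 1 − 49/64 = 15/64.

15/64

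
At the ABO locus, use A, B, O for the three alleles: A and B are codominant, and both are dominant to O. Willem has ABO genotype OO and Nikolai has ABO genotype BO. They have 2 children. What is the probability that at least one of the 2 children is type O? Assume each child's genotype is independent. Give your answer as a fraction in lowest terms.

3/4

ABO cross OO × BO → 1/2 O, 1/2 B.
So P(type O) = 1/2 per child.
P(none) = (1/2)^2 = 1/4; P(at least one) = 1 − 1/4 = 3/4.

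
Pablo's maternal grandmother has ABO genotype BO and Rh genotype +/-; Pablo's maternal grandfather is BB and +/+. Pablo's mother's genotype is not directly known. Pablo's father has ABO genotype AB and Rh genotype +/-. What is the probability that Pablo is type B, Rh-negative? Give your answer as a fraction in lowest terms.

1/16

Pablo's mother's ABO genotype from BO × BB: 1/2 BB, 1/2 BO.
Crossing each possibility with the father AB and summing P(type B): 1/2·1/2 + 1/2·1/2 = 1/2.
Similarly for Rh via the mother's Rh distribution: P(Rh-) = 1/8.
Independent loci: 1/2 × 1/8 = 1/16.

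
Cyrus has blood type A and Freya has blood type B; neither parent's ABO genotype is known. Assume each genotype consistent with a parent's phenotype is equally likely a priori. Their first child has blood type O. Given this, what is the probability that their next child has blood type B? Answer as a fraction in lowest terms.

1/4

Possible genotypes: Cyrus ∈ {I^A I^A, I^A i}; Freya ∈ {I^B I^B, I^B i}.
Weight each parental genotype pair by prior × P(type-O child):
  I^A i × I^B i: posterior weight 1; P(next child type B) = 1/4.
Weighted sum = 1/4.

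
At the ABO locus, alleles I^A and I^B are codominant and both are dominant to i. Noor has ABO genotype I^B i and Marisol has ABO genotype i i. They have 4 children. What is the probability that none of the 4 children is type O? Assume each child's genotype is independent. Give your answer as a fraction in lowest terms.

ABO cross I^B i × i i → 1/2 O, 1/2 B.
So P(type O) = 1/2 per child.
P(not type O) = 1/2 for one child; (1/2)^4 = 1/16.

1/16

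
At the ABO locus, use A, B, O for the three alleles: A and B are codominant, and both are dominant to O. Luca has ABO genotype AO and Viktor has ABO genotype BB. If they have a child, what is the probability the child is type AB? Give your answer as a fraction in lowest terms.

1/2

ABO cross AO × BB → offspring phenotypes: 1/2 B, 1/2 AB.
So P(type AB) = 1/2.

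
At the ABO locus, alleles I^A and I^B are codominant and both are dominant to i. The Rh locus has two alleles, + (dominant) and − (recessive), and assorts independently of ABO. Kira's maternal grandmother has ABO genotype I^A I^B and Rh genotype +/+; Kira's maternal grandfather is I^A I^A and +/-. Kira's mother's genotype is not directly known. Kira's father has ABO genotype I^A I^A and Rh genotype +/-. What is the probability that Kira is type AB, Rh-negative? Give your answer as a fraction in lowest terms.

1/32

Kira's mother's ABO genotype from I^A I^B × I^A I^A: 1/2 I^A I^A, 1/2 I^A I^B.
Crossing each possibility with the father I^A I^A and summing P(type AB): 1/2·0 + 1/2·1/2 = 1/4.
Similarly for Rh via the mother's Rh distribution: P(Rh-) = 1/8.
Independent loci: 1/4 × 1/8 = 1/32.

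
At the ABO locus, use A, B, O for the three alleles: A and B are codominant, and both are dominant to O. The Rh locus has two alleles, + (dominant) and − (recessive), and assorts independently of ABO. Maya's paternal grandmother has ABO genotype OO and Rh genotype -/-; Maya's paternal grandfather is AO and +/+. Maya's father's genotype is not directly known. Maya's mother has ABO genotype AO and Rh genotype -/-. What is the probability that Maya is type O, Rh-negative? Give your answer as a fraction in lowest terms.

Maya's father's ABO genotype from OO × AO: 1/2 AO, 1/2 OO.
Crossing each possibility with the mother AO and summing P(type O): 1/2·1/4 + 1/2·1/2 = 3/8.
Similarly for Rh via the father's Rh distribution: P(Rh-) = 1/2.
Independent loci: 3/8 × 1/2 = 3/16.

3/16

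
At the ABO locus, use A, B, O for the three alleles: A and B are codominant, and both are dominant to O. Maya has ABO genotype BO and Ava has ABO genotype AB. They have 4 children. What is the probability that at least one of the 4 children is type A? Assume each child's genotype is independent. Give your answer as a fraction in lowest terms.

175/256

ABO cross BO × AB → 1/4 A, 1/2 B, 1/4 AB.
So P(type A) = 1/4 per child.
P(none) = (3/4)^4 = 81/256; P(at least one) = 1 − 81/256 = 175/256.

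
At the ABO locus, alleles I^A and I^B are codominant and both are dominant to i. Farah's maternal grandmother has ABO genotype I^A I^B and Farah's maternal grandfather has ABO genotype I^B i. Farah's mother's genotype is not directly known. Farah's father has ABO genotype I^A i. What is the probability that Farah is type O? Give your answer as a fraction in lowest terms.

Farah's mother's ABO genotype from I^A I^B × I^B i: 1/4 I^A I^B, 1/4 I^A i, 1/4 I^B I^B, 1/4 I^B i.
Crossing each possibility with the father I^A i and summing P(type O): 1/4·0 + 1/4·1/4 + 1/4·0 + 1/4·1/4 = 1/8.

1/8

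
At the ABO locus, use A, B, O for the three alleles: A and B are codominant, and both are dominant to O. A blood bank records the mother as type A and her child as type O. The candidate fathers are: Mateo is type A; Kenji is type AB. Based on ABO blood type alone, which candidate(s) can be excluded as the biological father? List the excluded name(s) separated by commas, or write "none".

A candidate is excluded only if no genotype consistent with his phenotype could produce a type O child with a type A mother.
Kenji (type AB): no genotype consistent with that phenotype can produce a type-O child with a type-A mother.

Kenji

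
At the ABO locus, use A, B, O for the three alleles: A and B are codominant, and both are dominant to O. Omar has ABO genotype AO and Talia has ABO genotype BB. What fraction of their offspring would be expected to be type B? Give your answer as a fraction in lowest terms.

1/2

ABO cross AO × BB → offspring phenotypes: 1/2 B, 1/2 AB.
So P(type B) = 1/2.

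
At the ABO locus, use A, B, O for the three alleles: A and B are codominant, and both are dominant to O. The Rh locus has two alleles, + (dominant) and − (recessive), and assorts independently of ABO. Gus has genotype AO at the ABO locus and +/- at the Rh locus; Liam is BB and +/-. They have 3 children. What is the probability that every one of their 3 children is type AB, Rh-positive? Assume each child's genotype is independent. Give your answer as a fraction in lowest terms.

27/512

ABO cross AO × BB → 1/2 B, 1/2 AB.
Rh cross +/- × +/- → 3/4 Rh+, 1/4 Rh-; so P(type AB, Rh-positive) = 1/2 × 3/4 = 3/8 per child.
All 3 independent: (3/8)^3 = 27/512.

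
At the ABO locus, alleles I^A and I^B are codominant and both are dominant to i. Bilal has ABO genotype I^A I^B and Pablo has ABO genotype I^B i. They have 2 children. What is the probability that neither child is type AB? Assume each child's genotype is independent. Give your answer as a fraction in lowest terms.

9/16

ABO cross I^A I^B × I^B i → 1/4 A, 1/2 B, 1/4 AB.
So P(type AB) = 1/4 per child.
P(not type AB) = 3/4 for one child; (3/4)^2 = 9/16.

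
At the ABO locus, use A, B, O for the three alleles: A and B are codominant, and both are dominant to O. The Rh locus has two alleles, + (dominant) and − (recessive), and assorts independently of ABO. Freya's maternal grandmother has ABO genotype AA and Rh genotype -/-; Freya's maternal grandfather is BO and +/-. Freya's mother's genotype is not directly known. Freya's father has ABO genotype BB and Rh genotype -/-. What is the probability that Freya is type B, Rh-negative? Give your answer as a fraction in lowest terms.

3/8

Freya's mother's ABO genotype from AA × BO: 1/2 AB, 1/2 AO.
Crossing each possibility with the father BB and summing P(type B): 1/2·1/2 + 1/2·1/2 = 1/2.
Similarly for Rh via the mother's Rh distribution: P(Rh-) = 3/4.
Independent loci: 1/2 × 3/4 = 3/8.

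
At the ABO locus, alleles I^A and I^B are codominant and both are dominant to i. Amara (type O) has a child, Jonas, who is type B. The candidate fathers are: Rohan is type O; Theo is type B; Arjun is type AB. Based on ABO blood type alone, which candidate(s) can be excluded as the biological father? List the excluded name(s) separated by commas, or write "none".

Rohan

A candidate is excluded only if no genotype consistent with his phenotype could produce a type B child with a type O mother.
Rohan (type O): no genotype consistent with that phenotype can produce a type-B child with a type-O mother.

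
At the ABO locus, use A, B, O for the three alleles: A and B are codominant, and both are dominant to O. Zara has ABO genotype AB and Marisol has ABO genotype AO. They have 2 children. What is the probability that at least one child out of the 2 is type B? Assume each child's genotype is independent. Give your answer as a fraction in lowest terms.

ABO cross AB × AO → 1/2 A, 1/4 B, 1/4 AB.
So P(type B) = 1/4 per child.
P(none) = (3/4)^2 = 9/16; P(at least one) = 1 − 9/16 = 7/16.

7/16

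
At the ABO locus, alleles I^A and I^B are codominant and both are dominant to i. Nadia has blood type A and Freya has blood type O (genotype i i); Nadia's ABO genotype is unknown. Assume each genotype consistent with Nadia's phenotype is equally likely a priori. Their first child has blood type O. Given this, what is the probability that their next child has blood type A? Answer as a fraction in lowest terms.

1/2

Possible genotypes: Nadia ∈ {I^A I^A, I^A i}; Freya ∈ {i i}.
Weight each parental genotype pair by prior × P(type-O child):
  I^A i × i i: posterior weight 1; P(next child type A) = 1/2.
Weighted sum = 1/2.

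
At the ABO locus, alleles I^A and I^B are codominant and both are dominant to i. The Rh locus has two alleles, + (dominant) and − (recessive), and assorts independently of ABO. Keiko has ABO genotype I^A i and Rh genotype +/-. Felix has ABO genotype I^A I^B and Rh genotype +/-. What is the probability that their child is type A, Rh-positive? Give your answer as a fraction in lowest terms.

ABO cross I^A i × I^A I^B → offspring phenotypes: 1/2 A, 1/4 B, 1/4 AB.
Rh cross +/- × +/- → 3/4 Rh+, 1/4 Rh-.
Independent loci: P(type A, Rh-positive) = 1/2 × 3/4 = 3/8.

3/8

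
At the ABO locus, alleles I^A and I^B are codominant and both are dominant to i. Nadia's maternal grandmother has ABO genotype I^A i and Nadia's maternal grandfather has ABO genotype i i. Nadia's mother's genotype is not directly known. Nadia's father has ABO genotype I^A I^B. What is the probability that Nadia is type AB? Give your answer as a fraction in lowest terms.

Nadia's mother's ABO genotype from I^A i × i i: 1/2 I^A i, 1/2 i i.
Crossing each possibility with the father I^A I^B and summing P(type AB): 1/2·1/4 + 1/2·0 = 1/8.

1/8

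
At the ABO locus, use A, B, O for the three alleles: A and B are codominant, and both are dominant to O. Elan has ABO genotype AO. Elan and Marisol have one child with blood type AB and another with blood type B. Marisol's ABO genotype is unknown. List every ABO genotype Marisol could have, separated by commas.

For each candidate genotype of Marisol, check whether crossing it with AO can produce every observed child phenotype.
  AA → possible child types {A} ✗
  AB → possible child types {A, B, AB} ✓
  AO → possible child types {O, A} ✗
  BB → possible child types {B, AB} ✓
  BO → possible child types {O, A, B, AB} ✓
  OO → possible child types {O, A} ✗

AB, BB, BO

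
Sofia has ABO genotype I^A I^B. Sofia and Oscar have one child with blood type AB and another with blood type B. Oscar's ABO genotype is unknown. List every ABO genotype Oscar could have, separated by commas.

For each candidate genotype of Oscar, check whether crossing it with I^A I^B can produce every observed child phenotype.
  I^A I^A → possible child types {A, AB} ✗
  I^A I^B → possible child types {A, B, AB} ✓
  I^A i → possible child types {A, B, AB} ✓
  I^B I^B → possible child types {B, AB} ✓
  I^B i → possible child types {A, B, AB} ✓
  i i → possible child types {A, B} ✗

I^A I^B, I^A i, I^B I^B, I^B i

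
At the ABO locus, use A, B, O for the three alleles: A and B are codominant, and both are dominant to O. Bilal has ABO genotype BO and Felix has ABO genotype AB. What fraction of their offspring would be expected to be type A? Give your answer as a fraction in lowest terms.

ABO cross BO × AB → offspring phenotypes: 1/4 A, 1/2 B, 1/4 AB.
So P(type A) = 1/4.

1/4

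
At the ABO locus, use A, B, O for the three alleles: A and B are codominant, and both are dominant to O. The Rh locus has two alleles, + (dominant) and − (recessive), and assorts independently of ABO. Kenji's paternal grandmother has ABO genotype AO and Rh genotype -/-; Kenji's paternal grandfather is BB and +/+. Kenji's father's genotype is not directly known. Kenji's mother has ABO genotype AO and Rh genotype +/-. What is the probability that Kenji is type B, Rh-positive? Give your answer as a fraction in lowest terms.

3/16

Kenji's father's ABO genotype from AO × BB: 1/2 AB, 1/2 BO.
Crossing each possibility with the mother AO and summing P(type B): 1/2·1/4 + 1/2·1/4 = 1/4.
Similarly for Rh via the father's Rh distribution: P(Rh+) = 3/4.
Independent loci: 1/4 × 3/4 = 3/16.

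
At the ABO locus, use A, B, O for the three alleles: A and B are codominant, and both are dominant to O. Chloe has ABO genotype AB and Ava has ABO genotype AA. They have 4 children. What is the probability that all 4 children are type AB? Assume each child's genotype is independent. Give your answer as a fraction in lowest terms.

ABO cross AB × AA → 1/2 A, 1/2 AB.
So P(type AB) = 1/2 per child.
All 4 independent: (1/2)^4 = 1/16.

1/16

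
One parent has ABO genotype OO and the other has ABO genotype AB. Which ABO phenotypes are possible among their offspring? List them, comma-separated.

Gametes from OO × AB give offspring ABO genotypes AO, BO, i.e. phenotypes A, B.

A, B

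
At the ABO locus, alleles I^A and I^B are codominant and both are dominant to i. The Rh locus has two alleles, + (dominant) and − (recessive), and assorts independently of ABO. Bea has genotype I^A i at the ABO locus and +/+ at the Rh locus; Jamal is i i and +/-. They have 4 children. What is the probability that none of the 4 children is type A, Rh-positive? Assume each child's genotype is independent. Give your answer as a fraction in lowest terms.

ABO cross I^A i × i i → 1/2 O, 1/2 A.
Rh cross +/+ × +/- → 1 Rh+; so P(type A, Rh-positive) = 1/2 × 1 = 1/2 per child.
P(not type A, Rh-positive) = 1/2 for one child; (1/2)^4 = 1/16.

1/16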